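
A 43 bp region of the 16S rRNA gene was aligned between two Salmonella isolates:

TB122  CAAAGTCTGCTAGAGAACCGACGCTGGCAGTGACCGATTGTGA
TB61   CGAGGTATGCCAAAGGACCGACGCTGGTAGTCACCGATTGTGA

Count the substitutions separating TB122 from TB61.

Mismatches occur at site 2 (A→G), site 4 (A→G), site 7 (C→A), site 11 (T→C), site 13 (G→A), site 16 (A→G), site 28 (C→T), site 32 (G→C).
That gives 8 mismatches out of 43 aligned sites, so the Hamming distance is 8.

8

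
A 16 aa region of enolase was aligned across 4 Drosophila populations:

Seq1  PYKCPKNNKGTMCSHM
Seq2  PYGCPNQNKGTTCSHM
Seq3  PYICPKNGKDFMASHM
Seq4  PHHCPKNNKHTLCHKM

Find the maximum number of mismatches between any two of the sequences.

Pairwise Hamming distances:
  Seq1 vs Seq2: 4
  Seq1 vs Seq3: 5
  Seq1 vs Seq4: 6
  Seq2 vs Seq3: 8
  Seq2 vs Seq4: 8
  Seq3 vs Seq4: 9
The largest is 9, between Seq3 and Seq4.

9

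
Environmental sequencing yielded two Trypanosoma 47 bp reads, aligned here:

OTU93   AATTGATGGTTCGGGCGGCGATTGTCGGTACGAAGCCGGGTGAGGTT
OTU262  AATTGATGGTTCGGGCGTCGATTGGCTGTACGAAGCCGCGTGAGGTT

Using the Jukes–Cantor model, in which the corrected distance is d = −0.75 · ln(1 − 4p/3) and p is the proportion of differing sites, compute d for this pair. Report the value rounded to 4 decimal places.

The sequences differ at positions 18 (G/T), 25 (T/G), 27 (G/T), 39 (G/C).
p = 4/47 = 0.085106.
d = −0.75 · ln(1 − (4/3)·0.085106) = −0.75 · ln(0.886525) = −0.75 · (-0.120446) = 0.0903.

0.0903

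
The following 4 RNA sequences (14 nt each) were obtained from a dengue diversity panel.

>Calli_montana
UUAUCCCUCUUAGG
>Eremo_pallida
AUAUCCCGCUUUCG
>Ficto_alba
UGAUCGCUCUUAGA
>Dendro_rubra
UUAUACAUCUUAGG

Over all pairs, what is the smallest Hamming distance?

Pairwise Hamming distances:
  Calli_montana vs Eremo_pallida: 4
  Calli_montana vs Ficto_alba: 3
  Calli_montana vs Dendro_rubra: 2
  Eremo_pallida vs Ficto_alba: 7
  Eremo_pallida vs Dendro_rubra: 6
  Ficto_alba vs Dendro_rubra: 5
The smallest is 2, between Calli_montana and Dendro_rubra.

2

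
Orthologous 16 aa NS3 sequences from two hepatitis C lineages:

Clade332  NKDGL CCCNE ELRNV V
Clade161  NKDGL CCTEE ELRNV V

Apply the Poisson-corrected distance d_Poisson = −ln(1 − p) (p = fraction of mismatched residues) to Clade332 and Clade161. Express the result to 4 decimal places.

Mismatches occur at site 8 (C/T), site 9 (N/E).
p = 2/16 = 0.125000.
d = −ln(1 − 0.125000) = −ln(0.875000) = 0.1335.

0.1335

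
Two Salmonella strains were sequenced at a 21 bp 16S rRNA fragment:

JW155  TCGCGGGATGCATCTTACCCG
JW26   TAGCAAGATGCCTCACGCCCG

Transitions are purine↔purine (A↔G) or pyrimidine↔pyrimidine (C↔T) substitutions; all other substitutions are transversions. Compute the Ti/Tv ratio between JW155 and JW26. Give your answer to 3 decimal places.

1.333

The sequences differ at positions 2 (C/A, transversion), 5 (G/A, transition), 6 (G/A, transition), 12 (A/C, transversion), 15 (T/A, transversion), 16 (T/C, transition), 17 (A/G, transition).
Of the 7 differences, 4 transitions and 3 transversions, so Ti/Tv = 4/3 = 1.333.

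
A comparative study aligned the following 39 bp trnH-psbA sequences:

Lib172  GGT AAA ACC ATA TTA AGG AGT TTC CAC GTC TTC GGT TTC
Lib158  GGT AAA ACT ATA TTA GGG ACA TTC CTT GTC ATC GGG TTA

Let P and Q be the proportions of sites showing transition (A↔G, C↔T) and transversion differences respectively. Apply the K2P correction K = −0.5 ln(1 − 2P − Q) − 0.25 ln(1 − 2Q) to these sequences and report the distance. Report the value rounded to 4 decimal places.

Differing sites — 9:C/T (Ti); 16:A/G (Ti); 20:G/C (Tv); 21:T/A (Tv); 26:A/T (Tv); 27:C/T (Ti); 31:T/A (Tv); 36:T/G (Tv); 39:C/A (Tv).
Of the 9 differences, 3 transitions and 6 transversions over 39 sites: P = 3/39 = 0.076923, Q = 6/39 = 0.153846.
d = −0.5·ln(0.692308) − 0.25·ln(0.692308) = −0.5·(-0.367724) − 0.25·(-0.367724) = 0.2758.

0.2758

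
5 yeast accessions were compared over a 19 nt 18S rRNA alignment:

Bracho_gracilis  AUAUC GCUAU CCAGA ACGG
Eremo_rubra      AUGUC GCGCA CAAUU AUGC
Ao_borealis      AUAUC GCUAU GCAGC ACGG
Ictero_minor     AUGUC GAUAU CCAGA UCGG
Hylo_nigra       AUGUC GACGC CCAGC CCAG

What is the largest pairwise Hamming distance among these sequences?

Pairwise Hamming distances:
  Bracho_gracilis vs Eremo_rubra: 9
  Bracho_gracilis vs Ao_borealis: 2
  Bracho_gracilis vs Ictero_minor: 3
  Bracho_gracilis vs Hylo_nigra: 8
  Eremo_rubra vs Ao_borealis: 10
  Eremo_rubra vs Ictero_minor: 10
  Eremo_rubra vs Hylo_nigra: 11
  Ao_borealis vs Ictero_minor: 5
  Ao_borealis vs Hylo_nigra: 8
  Ictero_minor vs Hylo_nigra: 6
The largest is 11, between Eremo_rubra and Hylo_nigra.

11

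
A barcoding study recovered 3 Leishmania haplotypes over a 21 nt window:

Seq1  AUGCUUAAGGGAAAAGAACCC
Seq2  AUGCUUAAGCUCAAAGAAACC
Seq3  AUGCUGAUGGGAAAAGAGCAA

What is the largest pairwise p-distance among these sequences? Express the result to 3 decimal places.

Pairwise Hamming distances:
  Seq1 vs Seq2: 4
  Seq1 vs Seq3: 5
  Seq2 vs Seq3: 9
The largest is 9 mismatches, between Seq2 and Seq3; p = 9/21 = 0.429.

0.429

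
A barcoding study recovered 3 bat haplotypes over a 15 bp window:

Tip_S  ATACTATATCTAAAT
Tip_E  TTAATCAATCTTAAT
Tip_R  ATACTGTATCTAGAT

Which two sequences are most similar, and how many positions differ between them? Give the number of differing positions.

2

Pairwise Hamming distances:
  Tip_S vs Tip_E: 5
  Tip_S vs Tip_R: 2
  Tip_E vs Tip_R: 6
The smallest is 2, between Tip_S and Tip_R.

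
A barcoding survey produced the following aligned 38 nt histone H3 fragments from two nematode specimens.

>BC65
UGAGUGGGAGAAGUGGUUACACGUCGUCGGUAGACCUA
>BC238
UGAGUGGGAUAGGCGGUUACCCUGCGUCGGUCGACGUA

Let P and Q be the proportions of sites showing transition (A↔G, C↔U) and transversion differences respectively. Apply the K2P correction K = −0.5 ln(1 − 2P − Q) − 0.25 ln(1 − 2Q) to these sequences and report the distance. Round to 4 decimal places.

0.2476

The sequences differ at positions 10 (G/U, transversion), 12 (A/G, transition), 14 (U/C, transition), 21 (A/C, transversion), 23 (G/U, transversion), 24 (U/G, transversion), 32 (A/C, transversion), 36 (C/G, transversion).
Of the 8 differences, 2 transitions and 6 transversions over 38 sites: P = 2/38 = 0.052632, Q = 6/38 = 0.157895.
d = −0.5·ln(0.736841) − 0.25·ln(0.684210) = −0.5·(-0.305383) − 0.25·(-0.379490) = 0.2476.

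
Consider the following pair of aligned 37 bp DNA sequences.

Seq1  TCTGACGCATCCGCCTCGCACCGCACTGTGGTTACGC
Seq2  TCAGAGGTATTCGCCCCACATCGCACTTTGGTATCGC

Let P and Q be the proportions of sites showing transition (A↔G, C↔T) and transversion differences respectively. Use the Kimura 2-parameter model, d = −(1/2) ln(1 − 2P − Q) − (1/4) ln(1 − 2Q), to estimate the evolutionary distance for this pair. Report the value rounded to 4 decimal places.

Differing sites — 3:T/A (Tv); 6:C/G (Tv); 8:C/T (Ti); 11:C/T (Ti); 16:T/C (Ti); 18:G/A (Ti); 21:C/T (Ti); 28:G/T (Tv); 33:T/A (Tv); 34:A/T (Tv).
Of the 10 differences, 5 transitions and 5 transversions over 37 sites: P = 5/37 = 0.135135, Q = 5/37 = 0.135135.
d = −0.5·ln(0.594595) − 0.25·ln(0.729730) = −0.5·(-0.519875) − 0.25·(-0.315081) = 0.3387.

0.3387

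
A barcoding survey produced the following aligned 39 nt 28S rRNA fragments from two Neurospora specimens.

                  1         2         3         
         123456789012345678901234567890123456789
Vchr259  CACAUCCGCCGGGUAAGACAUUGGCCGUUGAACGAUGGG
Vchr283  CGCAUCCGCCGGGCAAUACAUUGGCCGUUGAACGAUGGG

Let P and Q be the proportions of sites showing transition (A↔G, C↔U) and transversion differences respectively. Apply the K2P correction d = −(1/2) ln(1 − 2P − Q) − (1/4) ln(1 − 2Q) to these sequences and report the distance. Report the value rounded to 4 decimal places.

0.0818

The sequences differ at positions 2 (A/G, transition), 14 (U/C, transition), 17 (G/U, transversion).
Of the 3 differences, 2 transitions and 1 transversion over 39 sites: P = 2/39 = 0.051282, Q = 1/39 = 0.025641.
d = −0.5·ln(0.871795) − 0.25·ln(0.948718) = −0.5·(-0.137201) − 0.25·(-0.052644) = 0.0818.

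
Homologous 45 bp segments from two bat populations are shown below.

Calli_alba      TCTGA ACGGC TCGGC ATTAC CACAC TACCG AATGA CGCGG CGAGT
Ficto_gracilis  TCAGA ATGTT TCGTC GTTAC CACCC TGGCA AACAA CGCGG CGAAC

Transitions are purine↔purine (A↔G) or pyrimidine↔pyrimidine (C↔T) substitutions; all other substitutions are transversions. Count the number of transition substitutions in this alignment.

The sequences differ at positions 3 (T/A, transversion), 7 (C/T, transition), 9 (G/T, transversion), 10 (C/T, transition), 14 (G/T, transversion), 16 (A/G, transition), 24 (A/C, transversion), 27 (A/G, transition), 28 (C/G, transversion), 30 (G/A, transition), 33 (T/C, transition), 34 (G/A, transition), 44 (G/A, transition), 45 (T/C, transition).
Of the 14 differences, 9 transitions and 5 transversions, so the answer is 9.

9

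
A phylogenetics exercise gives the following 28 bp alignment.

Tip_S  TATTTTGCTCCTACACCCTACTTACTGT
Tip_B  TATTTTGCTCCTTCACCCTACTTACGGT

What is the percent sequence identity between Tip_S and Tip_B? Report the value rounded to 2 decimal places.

92.86%

Differing sites — 13:A/T; 26:T/G.
26 of the 28 sites match, so the percent identity is 26/28 × 100 = 92.86%.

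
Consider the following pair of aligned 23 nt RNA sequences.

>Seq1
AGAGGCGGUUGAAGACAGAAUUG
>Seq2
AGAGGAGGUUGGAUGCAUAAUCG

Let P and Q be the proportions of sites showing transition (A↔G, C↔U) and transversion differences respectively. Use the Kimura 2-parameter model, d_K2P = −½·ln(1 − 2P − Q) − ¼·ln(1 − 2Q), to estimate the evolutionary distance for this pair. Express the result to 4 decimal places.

Differing sites — 6:C/A (Tv); 12:A/G (Ti); 14:G/U (Tv); 15:A/G (Ti); 18:G/U (Tv); 22:U/C (Ti).
Of the 6 differences, 3 transitions and 3 transversions over 23 sites: P = 3/23 = 0.130435, Q = 3/23 = 0.130435.
d = −0.5·ln(0.608695) − 0.25·ln(0.739130) = −0.5·(-0.496438) − 0.25·(-0.302281) = 0.3238.

0.3238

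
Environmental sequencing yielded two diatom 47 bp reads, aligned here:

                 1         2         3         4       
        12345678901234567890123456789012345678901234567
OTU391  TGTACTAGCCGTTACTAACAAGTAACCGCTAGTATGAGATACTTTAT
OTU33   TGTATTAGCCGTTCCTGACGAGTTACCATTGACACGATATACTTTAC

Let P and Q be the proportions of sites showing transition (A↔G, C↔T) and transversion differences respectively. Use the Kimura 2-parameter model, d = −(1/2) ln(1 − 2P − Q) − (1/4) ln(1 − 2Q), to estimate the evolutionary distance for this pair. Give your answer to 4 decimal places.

0.3702

Differing sites — 5:C/T (Ti); 14:A/C (Tv); 17:A/G (Ti); 20:A/G (Ti); 24:A/T (Tv); 28:G/A (Ti); 29:C/T (Ti); 31:A/G (Ti); 32:G/A (Ti); 33:T/C (Ti); 35:T/C (Ti); 38:G/T (Tv); 47:T/C (Ti).
Of the 13 differences, 10 transitions and 3 transversions over 47 sites: P = 10/47 = 0.212766, Q = 3/47 = 0.063830.
d = −0.5·ln(0.510638) − 0.25·ln(0.872340) = −0.5·(-0.672094) − 0.25·(-0.136576) = 0.3702.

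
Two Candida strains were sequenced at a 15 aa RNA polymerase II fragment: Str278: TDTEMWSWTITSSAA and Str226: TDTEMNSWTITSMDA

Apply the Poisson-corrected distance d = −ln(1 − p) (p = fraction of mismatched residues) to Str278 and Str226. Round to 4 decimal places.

Differing sites — 6:W/N; 13:S/M; 14:A/D.
p = 3/15 = 0.200000.
d = −ln(1 − 0.200000) = −ln(0.800000) = 0.2231.

0.2231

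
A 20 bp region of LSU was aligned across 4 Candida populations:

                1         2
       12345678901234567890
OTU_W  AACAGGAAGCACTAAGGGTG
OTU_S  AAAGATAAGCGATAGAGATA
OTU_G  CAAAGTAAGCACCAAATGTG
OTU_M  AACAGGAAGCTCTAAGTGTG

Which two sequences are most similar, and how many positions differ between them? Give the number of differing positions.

2

Pairwise Hamming distances:
  OTU_W vs OTU_S: 10
  OTU_W vs OTU_G: 6
  OTU_W vs OTU_M: 2
  OTU_S vs OTU_G: 10
  OTU_S vs OTU_M: 11
  OTU_G vs OTU_M: 6
The smallest is 2, between OTU_W and OTU_M.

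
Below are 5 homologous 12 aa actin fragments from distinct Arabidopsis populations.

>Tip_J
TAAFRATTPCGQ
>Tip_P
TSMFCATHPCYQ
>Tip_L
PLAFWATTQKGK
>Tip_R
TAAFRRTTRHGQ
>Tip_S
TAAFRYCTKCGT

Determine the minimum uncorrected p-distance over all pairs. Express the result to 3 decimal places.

0.250

Pairwise Hamming distances:
  Tip_J vs Tip_P: 5
  Tip_J vs Tip_L: 6
  Tip_J vs Tip_R: 3
  Tip_J vs Tip_S: 4
  Tip_P vs Tip_L: 9
  Tip_P vs Tip_R: 8
  Tip_P vs Tip_S: 9
  Tip_L vs Tip_R: 7
  Tip_L vs Tip_S: 8
  Tip_R vs Tip_S: 5
The smallest is 3 mismatches, between Tip_J and Tip_R; p = 3/12 = 0.250.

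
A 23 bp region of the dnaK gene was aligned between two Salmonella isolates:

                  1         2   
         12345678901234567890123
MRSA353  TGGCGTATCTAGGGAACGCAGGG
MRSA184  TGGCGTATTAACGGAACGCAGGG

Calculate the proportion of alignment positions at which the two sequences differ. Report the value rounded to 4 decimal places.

Differing sites — 9:C/T; 10:T/A; 12:G/C.
There are 3 differences over 23 sites, so p = 3/23 = 0.1304.

0.1304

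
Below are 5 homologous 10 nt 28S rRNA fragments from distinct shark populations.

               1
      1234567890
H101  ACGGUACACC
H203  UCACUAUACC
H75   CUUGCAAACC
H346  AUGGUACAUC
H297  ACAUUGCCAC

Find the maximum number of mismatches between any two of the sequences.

Pairwise Hamming distances:
  H101 vs H203: 4
  H101 vs H75: 5
  H101 vs H346: 2
  H101 vs H297: 5
  H203 vs H75: 6
  H203 vs H346: 6
  H203 vs H297: 6
  H75 vs H346: 5
  H75 vs H297: 9
  H346 vs H297: 6
The largest is 9, between H75 and H297.

9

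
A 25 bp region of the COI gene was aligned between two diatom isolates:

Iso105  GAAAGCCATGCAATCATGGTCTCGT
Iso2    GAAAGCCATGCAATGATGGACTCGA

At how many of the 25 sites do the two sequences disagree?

3

Mismatches occur at site 15 (C/G), site 20 (T/A), site 25 (T/A).
That gives 3 mismatches out of 25 aligned sites, so the Hamming distance is 3.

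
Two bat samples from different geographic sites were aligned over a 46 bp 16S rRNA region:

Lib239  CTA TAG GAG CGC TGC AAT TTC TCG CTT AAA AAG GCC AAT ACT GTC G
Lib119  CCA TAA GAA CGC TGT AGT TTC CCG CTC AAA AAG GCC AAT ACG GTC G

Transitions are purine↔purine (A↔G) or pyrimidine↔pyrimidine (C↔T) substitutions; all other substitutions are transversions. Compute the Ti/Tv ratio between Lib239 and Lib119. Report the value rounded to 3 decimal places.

The sequences differ at positions 2 (T/C, transition), 6 (G/A, transition), 9 (G/A, transition), 15 (C/T, transition), 17 (A/G, transition), 22 (T/C, transition), 27 (T/C, transition), 42 (T/G, transversion).
Of the 8 differences, 7 transitions and 1 transversion, so Ti/Tv = 7/1 = 7.000.

7.000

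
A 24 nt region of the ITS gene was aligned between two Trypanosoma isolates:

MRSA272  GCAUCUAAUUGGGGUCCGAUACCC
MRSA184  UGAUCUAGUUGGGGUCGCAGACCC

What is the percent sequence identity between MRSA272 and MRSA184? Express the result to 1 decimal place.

Differing sites — 1:G/U; 2:C/G; 8:A/G; 17:C/G; 18:G/C; 20:U/G.
18 of the 24 sites match, so the percent identity is 18/24 × 100 = 75.0%.

75.0%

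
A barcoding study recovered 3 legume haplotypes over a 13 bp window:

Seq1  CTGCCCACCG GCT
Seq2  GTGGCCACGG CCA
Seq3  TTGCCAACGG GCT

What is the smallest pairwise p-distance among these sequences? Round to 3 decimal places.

0.231

Pairwise Hamming distances:
  Seq1 vs Seq2: 5
  Seq1 vs Seq3: 3
  Seq2 vs Seq3: 5
The smallest is 3 mismatches, between Seq1 and Seq3; p = 3/13 = 0.231.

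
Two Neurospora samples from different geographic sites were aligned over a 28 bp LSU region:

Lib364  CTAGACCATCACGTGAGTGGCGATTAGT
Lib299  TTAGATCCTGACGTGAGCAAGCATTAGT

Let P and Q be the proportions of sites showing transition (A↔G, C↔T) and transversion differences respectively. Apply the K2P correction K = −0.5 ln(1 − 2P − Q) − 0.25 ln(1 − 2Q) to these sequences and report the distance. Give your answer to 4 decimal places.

0.4307

Mismatches occur at site 1 (C/T, transition), site 6 (C/T, transition), site 8 (A/C, transversion), site 10 (C/G, transversion), site 18 (T/C, transition), site 19 (G/A, transition), site 20 (G/A, transition), site 21 (C/G, transversion), site 22 (G/C, transversion).
Of the 9 differences, 5 transitions and 4 transversions over 28 sites: P = 5/28 = 0.178571, Q = 4/28 = 0.142857.
d = −0.5·ln(0.500001) − 0.25·ln(0.714286) = −0.5·(-0.693145) − 0.25·(-0.336472) = 0.4307.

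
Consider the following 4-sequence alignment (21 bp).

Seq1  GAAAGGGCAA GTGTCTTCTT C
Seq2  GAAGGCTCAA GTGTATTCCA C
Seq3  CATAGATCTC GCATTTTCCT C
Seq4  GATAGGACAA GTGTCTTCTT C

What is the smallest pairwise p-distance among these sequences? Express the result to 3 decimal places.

0.095

Pairwise Hamming distances:
  Seq1 vs Seq2: 6
  Seq1 vs Seq3: 10
  Seq1 vs Seq4: 2
  Seq2 vs Seq3: 10
  Seq2 vs Seq4: 7
  Seq3 vs Seq4: 9
The smallest is 2 mismatches, between Seq1 and Seq4; p = 2/21 = 0.095.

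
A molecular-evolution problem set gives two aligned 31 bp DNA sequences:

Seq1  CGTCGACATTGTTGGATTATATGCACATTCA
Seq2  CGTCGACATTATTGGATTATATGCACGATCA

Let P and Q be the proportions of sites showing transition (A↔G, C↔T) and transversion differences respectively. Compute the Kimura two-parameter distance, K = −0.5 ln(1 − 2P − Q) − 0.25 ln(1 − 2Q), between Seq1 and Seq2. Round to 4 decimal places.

0.1046

Mismatches occur at site 11 (G→A, transition), site 27 (A→G, transition), site 28 (T→A, transversion).
Of the 3 differences, 2 transitions and 1 transversion over 31 sites: P = 2/31 = 0.064516, Q = 1/31 = 0.032258.
d = −0.5·ln(0.838710) − 0.25·ln(0.935484) = −0.5·(-0.175890) − 0.25·(-0.066691) = 0.1046.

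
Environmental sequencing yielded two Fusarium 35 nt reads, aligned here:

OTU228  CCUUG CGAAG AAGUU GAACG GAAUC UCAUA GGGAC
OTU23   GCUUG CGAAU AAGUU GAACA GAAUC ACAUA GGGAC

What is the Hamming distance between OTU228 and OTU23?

Mismatches occur at site 1 (C→G), site 10 (G→U), site 20 (G→A), site 26 (U→A).
That gives 4 mismatches out of 35 aligned sites, so the Hamming distance is 4.

4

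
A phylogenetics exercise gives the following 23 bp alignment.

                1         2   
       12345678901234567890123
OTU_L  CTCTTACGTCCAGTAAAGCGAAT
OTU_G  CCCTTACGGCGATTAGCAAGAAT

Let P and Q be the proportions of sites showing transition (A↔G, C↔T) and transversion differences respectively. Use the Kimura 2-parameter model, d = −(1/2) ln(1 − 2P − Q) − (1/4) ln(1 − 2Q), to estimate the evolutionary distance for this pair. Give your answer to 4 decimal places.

0.4679

The sequences differ at positions 2 (T/C, transition), 9 (T/G, transversion), 11 (C/G, transversion), 13 (G/T, transversion), 16 (A/G, transition), 17 (A/C, transversion), 18 (G/A, transition), 19 (C/A, transversion).
Of the 8 differences, 3 transitions and 5 transversions over 23 sites: P = 3/23 = 0.130435, Q = 5/23 = 0.217391.
d = −0.5·ln(0.521739) − 0.25·ln(0.565218) = −0.5·(-0.650588) − 0.25·(-0.570544) = 0.4679.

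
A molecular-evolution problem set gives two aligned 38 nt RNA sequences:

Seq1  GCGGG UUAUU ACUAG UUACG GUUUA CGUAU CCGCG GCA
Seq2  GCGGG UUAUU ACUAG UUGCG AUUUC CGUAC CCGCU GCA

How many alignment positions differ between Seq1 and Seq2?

The sequences differ at positions 18 (A/G), 21 (G/A), 25 (A/C), 30 (U/C), 35 (G/U).
That gives 5 mismatches out of 38 aligned sites, so the Hamming distance is 5.

5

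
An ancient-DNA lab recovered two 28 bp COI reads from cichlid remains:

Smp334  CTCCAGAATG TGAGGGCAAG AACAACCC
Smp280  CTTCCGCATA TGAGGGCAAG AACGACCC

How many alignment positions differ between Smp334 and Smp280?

5

Mismatches occur at site 3 (C→T), site 5 (A→C), site 7 (A→C), site 10 (G→A), site 24 (A→G).
That gives 5 mismatches out of 28 aligned sites, so the Hamming distance is 5.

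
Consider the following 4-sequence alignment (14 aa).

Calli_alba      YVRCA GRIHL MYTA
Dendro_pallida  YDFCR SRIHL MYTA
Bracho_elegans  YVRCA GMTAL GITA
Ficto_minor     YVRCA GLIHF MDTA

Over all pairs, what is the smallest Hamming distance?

3

Pairwise Hamming distances:
  Calli_alba vs Dendro_pallida: 4
  Calli_alba vs Bracho_elegans: 5
  Calli_alba vs Ficto_minor: 3
  Dendro_pallida vs Bracho_elegans: 9
  Dendro_pallida vs Ficto_minor: 7
  Bracho_elegans vs Ficto_minor: 6
The smallest is 3, between Calli_alba and Ficto_minor.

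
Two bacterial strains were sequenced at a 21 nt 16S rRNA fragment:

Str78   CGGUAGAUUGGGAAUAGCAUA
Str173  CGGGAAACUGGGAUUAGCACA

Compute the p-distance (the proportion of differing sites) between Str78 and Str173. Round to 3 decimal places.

Mismatches occur at site 4 (U→G), site 6 (G→A), site 8 (U→C), site 14 (A→U), site 20 (U→C).
There are 5 differences over 21 sites, so p = 5/21 = 0.238.

0.238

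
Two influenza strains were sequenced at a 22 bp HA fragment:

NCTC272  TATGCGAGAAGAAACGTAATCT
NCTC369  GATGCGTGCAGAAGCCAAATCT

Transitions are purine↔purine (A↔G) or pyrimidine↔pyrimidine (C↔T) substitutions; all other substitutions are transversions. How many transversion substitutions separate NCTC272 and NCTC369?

5

Differing sites — 1:T/G (Tv); 7:A/T (Tv); 9:A/C (Tv); 14:A/G (Ti); 16:G/C (Tv); 17:T/A (Tv).
Of the 6 differences, 1 transition and 5 transversions, so the answer is 5.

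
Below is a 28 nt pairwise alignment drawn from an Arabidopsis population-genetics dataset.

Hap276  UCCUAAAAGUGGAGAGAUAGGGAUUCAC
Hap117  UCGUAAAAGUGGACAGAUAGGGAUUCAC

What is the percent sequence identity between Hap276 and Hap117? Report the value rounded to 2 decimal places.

92.86%

Mismatches occur at site 3 (C/G), site 14 (G/C).
26 of the 28 sites match, so the percent identity is 26/28 × 100 = 92.86%.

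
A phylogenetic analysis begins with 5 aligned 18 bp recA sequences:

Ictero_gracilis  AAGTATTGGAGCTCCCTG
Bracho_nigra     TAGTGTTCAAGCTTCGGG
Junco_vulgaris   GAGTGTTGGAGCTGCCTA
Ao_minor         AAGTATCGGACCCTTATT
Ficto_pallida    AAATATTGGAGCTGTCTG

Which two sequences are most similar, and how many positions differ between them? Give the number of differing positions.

3

Pairwise Hamming distances:
  Ictero_gracilis vs Bracho_nigra: 7
  Ictero_gracilis vs Junco_vulgaris: 4
  Ictero_gracilis vs Ao_minor: 7
  Ictero_gracilis vs Ficto_pallida: 3
  Bracho_nigra vs Junco_vulgaris: 7
  Bracho_nigra vs Ao_minor: 11
  Bracho_nigra vs Ficto_pallida: 9
  Junco_vulgaris vs Ao_minor: 9
  Junco_vulgaris vs Ficto_pallida: 5
  Ao_minor vs Ficto_pallida: 7
The smallest is 3, between Ictero_gracilis and Ficto_pallida.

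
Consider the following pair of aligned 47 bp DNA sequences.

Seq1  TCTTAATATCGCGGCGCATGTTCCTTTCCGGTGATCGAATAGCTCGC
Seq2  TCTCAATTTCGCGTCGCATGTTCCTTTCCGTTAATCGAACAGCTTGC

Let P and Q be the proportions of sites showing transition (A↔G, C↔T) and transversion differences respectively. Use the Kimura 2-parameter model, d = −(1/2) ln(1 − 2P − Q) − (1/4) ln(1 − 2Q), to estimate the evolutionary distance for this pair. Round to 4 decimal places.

0.1675

Mismatches occur at site 4 (T/C, transition), site 8 (A/T, transversion), site 14 (G/T, transversion), site 31 (G/T, transversion), site 33 (G/A, transition), site 40 (T/C, transition), site 45 (C/T, transition).
Of the 7 differences, 4 transitions and 3 transversions over 47 sites: P = 4/47 = 0.085106, Q = 3/47 = 0.063830.
d = −0.5·ln(0.765958) − 0.25·ln(0.872340) = −0.5·(-0.266628) − 0.25·(-0.136576) = 0.1675.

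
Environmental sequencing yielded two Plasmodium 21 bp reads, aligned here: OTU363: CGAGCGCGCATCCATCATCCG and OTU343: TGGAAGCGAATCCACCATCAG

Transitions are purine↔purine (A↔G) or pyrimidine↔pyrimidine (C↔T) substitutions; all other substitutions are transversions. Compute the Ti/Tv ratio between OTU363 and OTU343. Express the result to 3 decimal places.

Differing sites — 1:C/T (Ti); 3:A/G (Ti); 4:G/A (Ti); 5:C/A (Tv); 9:C/A (Tv); 15:T/C (Ti); 20:C/A (Tv).
Of the 7 differences, 4 transitions and 3 transversions, so Ti/Tv = 4/3 = 1.333.

1.333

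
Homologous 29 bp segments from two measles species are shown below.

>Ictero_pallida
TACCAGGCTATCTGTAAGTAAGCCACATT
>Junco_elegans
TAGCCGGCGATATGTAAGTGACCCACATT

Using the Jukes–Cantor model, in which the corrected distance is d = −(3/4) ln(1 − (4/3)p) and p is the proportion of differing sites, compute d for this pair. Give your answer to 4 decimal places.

0.2421

Differing sites — 3:C/G; 5:A/C; 9:T/G; 12:C/A; 20:A/G; 22:G/C.
p = 6/29 = 0.206897.
d = −0.75 · ln(1 − (4/3)·0.206897) = −0.75 · ln(0.724137) = −0.75 · (-0.322775) = 0.2421.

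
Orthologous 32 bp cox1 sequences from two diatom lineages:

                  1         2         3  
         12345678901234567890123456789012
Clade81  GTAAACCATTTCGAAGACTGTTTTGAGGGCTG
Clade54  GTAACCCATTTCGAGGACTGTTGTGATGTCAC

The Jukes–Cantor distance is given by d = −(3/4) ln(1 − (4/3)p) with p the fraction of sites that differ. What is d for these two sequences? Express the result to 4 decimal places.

Differing sites — 5:A/C; 15:A/G; 23:T/G; 27:G/T; 29:G/T; 31:T/A; 32:G/C.
p = 7/32 = 0.218750.
d = −0.75 · ln(1 − (4/3)·0.218750) = −0.75 · ln(0.708333) = −0.75 · (-0.344841) = 0.2586.

0.2586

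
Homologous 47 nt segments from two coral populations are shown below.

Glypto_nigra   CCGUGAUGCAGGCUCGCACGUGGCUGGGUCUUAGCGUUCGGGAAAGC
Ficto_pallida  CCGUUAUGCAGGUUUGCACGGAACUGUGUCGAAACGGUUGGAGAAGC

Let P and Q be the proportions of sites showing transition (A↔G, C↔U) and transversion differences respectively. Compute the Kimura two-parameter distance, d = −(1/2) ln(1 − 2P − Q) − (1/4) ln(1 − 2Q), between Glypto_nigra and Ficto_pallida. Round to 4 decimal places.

Differing sites — 5:G/U (Tv); 13:C/U (Ti); 15:C/U (Ti); 21:U/G (Tv); 22:G/A (Ti); 23:G/A (Ti); 27:G/U (Tv); 31:U/G (Tv); 32:U/A (Tv); 34:G/A (Ti); 37:U/G (Tv); 39:C/U (Ti); 42:G/A (Ti); 43:A/G (Ti).
Of the 14 differences, 8 transitions and 6 transversions over 47 sites: P = 8/47 = 0.170213, Q = 6/47 = 0.127660.
d = −0.5·ln(0.531914) − 0.25·ln(0.744680) = −0.5·(-0.631273) − 0.25·(-0.294801) = 0.3893.

0.3893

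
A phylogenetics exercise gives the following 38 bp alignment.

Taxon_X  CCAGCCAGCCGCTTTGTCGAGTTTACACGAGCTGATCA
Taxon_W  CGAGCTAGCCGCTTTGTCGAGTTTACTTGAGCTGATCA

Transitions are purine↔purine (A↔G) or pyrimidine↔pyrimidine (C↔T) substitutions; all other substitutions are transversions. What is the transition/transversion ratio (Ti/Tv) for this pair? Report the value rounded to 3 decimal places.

1.000

Differing sites — 2:C/G (Tv); 6:C/T (Ti); 27:A/T (Tv); 28:C/T (Ti).
Of the 4 differences, 2 transitions and 2 transversions, so Ti/Tv = 2/2 = 1.000.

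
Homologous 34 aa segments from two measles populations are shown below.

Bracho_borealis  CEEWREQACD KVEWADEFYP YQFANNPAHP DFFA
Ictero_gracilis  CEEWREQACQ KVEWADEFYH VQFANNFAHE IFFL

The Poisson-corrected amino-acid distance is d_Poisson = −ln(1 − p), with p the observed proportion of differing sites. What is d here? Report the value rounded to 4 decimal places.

Differing sites — 10:D/Q; 20:P/H; 21:Y/V; 27:P/F; 30:P/E; 31:D/I; 34:A/L.
p = 7/34 = 0.205882.
d = −ln(1 − 0.205882) = −ln(0.794118) = 0.2305.

0.2305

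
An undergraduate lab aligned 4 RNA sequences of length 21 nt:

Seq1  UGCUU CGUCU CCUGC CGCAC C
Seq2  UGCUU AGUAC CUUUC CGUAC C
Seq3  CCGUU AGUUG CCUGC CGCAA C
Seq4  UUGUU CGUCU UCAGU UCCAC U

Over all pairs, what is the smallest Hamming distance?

6

Pairwise Hamming distances:
  Seq1 vs Seq2: 6
  Seq1 vs Seq3: 7
  Seq1 vs Seq4: 8
  Seq2 vs Seq3: 9
  Seq2 vs Seq4: 14
  Seq3 vs Seq4: 12
The smallest is 6, between Seq1 and Seq2.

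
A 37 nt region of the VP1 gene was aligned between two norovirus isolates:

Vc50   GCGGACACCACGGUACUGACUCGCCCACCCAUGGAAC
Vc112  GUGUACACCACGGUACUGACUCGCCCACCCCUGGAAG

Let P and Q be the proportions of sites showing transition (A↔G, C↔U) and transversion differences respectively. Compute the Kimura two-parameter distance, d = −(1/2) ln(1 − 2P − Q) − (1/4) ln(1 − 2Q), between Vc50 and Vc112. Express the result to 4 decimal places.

0.1168

Differing sites — 2:C/U (Ti); 4:G/U (Tv); 31:A/C (Tv); 37:C/G (Tv).
Of the 4 differences, 1 transition and 3 transversions over 37 sites: P = 1/37 = 0.027027, Q = 3/37 = 0.081081.
d = −0.5·ln(0.864865) − 0.25·ln(0.837838) = −0.5·(-0.145182) − 0.25·(-0.176931) = 0.1168.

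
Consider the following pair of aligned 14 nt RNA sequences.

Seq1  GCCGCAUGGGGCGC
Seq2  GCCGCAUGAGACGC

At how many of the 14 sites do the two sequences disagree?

Differing sites — 9:G/A; 11:G/A.
That gives 2 mismatches out of 14 aligned sites, so the Hamming distance is 2.

2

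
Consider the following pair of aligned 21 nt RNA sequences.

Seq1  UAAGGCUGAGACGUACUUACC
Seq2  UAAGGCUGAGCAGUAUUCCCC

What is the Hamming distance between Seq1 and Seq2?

Mismatches occur at site 11 (A↔C), site 12 (C↔A), site 16 (C↔U), site 18 (U↔C), site 19 (A↔C).
That gives 5 mismatches out of 21 aligned sites, so the Hamming distance is 5.

5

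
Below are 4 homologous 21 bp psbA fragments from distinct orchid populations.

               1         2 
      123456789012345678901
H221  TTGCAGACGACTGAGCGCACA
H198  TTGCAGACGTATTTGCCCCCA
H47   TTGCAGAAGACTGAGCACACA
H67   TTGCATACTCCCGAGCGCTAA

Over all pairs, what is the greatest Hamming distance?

10

Pairwise Hamming distances:
  H221 vs H198: 6
  H221 vs H47: 2
  H221 vs H67: 6
  H198 vs H47: 7
  H198 vs H67: 10
  H47 vs H67: 8
The largest is 10, between H198 and H67.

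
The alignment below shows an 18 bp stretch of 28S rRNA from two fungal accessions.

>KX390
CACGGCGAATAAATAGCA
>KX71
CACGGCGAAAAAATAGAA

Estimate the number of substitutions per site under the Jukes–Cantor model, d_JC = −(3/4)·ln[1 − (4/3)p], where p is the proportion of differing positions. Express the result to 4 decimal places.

0.1203

The sequences differ at positions 10 (T/A), 17 (C/A).
p = 2/18 = 0.111111.
d = −0.75 · ln(1 − (4/3)·0.111111) = −0.75 · ln(0.851852) = −0.75 · (-0.160342) = 0.1203.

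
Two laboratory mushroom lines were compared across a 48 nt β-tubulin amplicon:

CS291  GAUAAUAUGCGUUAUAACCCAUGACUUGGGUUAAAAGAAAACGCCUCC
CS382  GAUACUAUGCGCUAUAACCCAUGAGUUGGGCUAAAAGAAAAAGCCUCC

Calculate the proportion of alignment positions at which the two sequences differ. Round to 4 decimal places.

Differing sites — 5:A/C; 12:U/C; 25:C/G; 31:U/C; 42:C/A.
There are 5 differences over 48 sites, so p = 5/48 = 0.1042.

0.1042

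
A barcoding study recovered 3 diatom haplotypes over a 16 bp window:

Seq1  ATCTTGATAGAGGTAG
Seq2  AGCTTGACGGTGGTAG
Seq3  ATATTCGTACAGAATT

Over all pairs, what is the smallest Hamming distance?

Pairwise Hamming distances:
  Seq1 vs Seq2: 4
  Seq1 vs Seq3: 8
  Seq2 vs Seq3: 12
The smallest is 4, between Seq1 and Seq2.

4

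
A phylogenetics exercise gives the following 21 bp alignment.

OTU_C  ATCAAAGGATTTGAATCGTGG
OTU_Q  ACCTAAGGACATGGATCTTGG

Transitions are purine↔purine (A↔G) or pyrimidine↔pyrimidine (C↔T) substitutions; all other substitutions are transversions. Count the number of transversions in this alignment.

3

The sequences differ at positions 2 (T/C, transition), 4 (A/T, transversion), 10 (T/C, transition), 11 (T/A, transversion), 14 (A/G, transition), 18 (G/T, transversion).
Of the 6 differences, 3 transitions and 3 transversions, so the answer is 3.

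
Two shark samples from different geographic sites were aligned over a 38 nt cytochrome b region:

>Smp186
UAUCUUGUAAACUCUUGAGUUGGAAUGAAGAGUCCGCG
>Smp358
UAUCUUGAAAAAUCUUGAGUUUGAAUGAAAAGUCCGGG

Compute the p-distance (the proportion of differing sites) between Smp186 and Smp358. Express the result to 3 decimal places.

0.132

The sequences differ at positions 8 (U/A), 12 (C/A), 22 (G/U), 30 (G/A), 37 (C/G).
There are 5 differences over 38 sites, so p = 5/38 = 0.132.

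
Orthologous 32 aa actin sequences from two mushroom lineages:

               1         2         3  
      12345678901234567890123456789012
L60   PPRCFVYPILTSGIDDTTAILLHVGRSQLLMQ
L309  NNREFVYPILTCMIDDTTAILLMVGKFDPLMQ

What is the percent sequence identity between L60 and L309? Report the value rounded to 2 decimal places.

68.75%

Differing sites — 1:P/N; 2:P/N; 4:C/E; 12:S/C; 13:G/M; 23:H/M; 26:R/K; 27:S/F; 28:Q/D; 29:L/P.
22 of the 32 sites match, so the percent identity is 22/32 × 100 = 68.75%.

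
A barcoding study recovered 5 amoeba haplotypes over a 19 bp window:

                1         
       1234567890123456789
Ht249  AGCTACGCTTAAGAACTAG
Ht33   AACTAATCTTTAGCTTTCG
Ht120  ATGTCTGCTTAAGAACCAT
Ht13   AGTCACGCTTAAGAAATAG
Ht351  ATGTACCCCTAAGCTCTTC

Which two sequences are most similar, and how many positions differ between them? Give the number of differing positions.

3

Pairwise Hamming distances:
  Ht249 vs Ht33: 8
  Ht249 vs Ht120: 6
  Ht249 vs Ht13: 3
  Ht249 vs Ht351: 8
  Ht33 vs Ht120: 12
  Ht33 vs Ht13: 10
  Ht33 vs Ht351: 9
  Ht120 vs Ht13: 8
  Ht120 vs Ht351: 9
  Ht13 vs Ht351: 10
The smallest is 3, between Ht249 and Ht13.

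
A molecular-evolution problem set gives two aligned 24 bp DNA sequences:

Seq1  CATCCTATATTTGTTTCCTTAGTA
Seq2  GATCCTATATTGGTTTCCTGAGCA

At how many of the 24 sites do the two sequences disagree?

Mismatches occur at site 1 (C/G), site 12 (T/G), site 20 (T/G), site 23 (T/C).
That gives 4 mismatches out of 24 aligned sites, so the Hamming distance is 4.

4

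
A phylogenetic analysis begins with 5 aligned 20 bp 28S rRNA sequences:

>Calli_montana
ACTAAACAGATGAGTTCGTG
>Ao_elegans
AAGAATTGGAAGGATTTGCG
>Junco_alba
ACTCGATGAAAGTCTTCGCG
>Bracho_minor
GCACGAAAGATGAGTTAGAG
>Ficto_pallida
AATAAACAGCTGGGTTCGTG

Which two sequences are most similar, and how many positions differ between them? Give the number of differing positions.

Pairwise Hamming distances:
  Calli_montana vs Ao_elegans: 10
  Calli_montana vs Junco_alba: 9
  Calli_montana vs Bracho_minor: 7
  Calli_montana vs Ficto_pallida: 3
  Ao_elegans vs Junco_alba: 9
  Ao_elegans vs Bracho_minor: 13
  Ao_elegans vs Ficto_pallida: 9
  Junco_alba vs Bracho_minor: 10
  Junco_alba vs Ficto_pallida: 11
  Bracho_minor vs Ficto_pallida: 10
The smallest is 3, between Calli_montana and Ficto_pallida.

3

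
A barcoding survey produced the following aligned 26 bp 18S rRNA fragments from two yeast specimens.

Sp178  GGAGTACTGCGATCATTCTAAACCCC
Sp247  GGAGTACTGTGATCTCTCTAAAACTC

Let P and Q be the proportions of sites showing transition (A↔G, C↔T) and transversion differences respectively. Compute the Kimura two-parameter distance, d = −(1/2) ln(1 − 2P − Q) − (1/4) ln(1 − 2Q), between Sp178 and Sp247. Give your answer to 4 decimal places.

The sequences differ at positions 10 (C/T, transition), 15 (A/T, transversion), 16 (T/C, transition), 23 (C/A, transversion), 25 (C/T, transition).
Of the 5 differences, 3 transitions and 2 transversions over 26 sites: P = 3/26 = 0.115385, Q = 2/26 = 0.076923.
d = −0.5·ln(0.692307) − 0.25·ln(0.846154) = −0.5·(-0.367726) − 0.25·(-0.167054) = 0.2256.

0.2256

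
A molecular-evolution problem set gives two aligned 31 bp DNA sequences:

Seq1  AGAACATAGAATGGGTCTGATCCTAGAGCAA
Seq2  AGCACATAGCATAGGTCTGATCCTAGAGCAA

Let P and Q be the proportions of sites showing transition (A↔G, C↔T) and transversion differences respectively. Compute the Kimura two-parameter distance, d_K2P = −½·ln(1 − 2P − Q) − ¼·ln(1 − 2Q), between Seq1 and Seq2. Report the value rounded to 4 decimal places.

0.1036

Differing sites — 3:A/C (Tv); 10:A/C (Tv); 13:G/A (Ti).
Of the 3 differences, 1 transition and 2 transversions over 31 sites: P = 1/31 = 0.032258, Q = 2/31 = 0.064516.
d = −0.5·ln(0.870968) − 0.25·ln(0.870968) = −0.5·(-0.138150) − 0.25·(-0.138150) = 0.1036.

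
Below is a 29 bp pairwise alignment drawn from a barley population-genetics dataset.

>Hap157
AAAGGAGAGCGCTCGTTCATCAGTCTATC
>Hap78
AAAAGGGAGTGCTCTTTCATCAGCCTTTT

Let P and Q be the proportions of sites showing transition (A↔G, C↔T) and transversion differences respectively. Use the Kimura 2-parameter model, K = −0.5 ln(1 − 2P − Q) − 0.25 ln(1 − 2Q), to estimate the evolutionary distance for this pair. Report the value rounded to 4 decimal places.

0.3041

Mismatches occur at site 4 (G↔A, transition), site 6 (A↔G, transition), site 10 (C↔T, transition), site 15 (G↔T, transversion), site 24 (T↔C, transition), site 27 (A↔T, transversion), site 29 (C↔T, transition).
Of the 7 differences, 5 transitions and 2 transversions over 29 sites: P = 5/29 = 0.172414, Q = 2/29 = 0.068966.
d = −0.5·ln(0.586206) − 0.25·ln(0.862068) = −0.5·(-0.534084) − 0.25·(-0.148421) = 0.3041.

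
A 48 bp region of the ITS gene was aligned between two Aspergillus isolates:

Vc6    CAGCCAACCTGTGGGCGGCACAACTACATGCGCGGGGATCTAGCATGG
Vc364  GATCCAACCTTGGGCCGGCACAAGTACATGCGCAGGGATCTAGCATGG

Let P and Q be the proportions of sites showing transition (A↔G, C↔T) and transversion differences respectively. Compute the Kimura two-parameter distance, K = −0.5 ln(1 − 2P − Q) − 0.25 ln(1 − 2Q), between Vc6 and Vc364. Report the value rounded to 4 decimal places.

The sequences differ at positions 1 (C/G, transversion), 3 (G/T, transversion), 11 (G/T, transversion), 12 (T/G, transversion), 15 (G/C, transversion), 24 (C/G, transversion), 34 (G/A, transition).
Of the 7 differences, 1 transition and 6 transversions over 48 sites: P = 1/48 = 0.020833, Q = 6/48 = 0.125000.
d = −0.5·ln(0.833334) − 0.25·ln(0.750000) = −0.5·(-0.182321) − 0.25·(-0.287682) = 0.1631.

0.1631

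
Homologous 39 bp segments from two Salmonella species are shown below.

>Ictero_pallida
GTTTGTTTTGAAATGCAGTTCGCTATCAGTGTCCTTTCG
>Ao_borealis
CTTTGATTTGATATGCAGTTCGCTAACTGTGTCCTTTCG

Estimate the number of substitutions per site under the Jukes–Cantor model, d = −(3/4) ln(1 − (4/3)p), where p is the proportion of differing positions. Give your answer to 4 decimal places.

0.1406

The sequences differ at positions 1 (G/C), 6 (T/A), 12 (A/T), 26 (T/A), 28 (A/T).
p = 5/39 = 0.128205.
d = −0.75 · ln(1 − (4/3)·0.128205) = −0.75 · ln(0.829060) = −0.75 · (-0.187463) = 0.1406.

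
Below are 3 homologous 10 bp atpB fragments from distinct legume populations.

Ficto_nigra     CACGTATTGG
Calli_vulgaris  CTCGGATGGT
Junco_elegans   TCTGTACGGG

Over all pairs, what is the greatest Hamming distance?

Pairwise Hamming distances:
  Ficto_nigra vs Calli_vulgaris: 4
  Ficto_nigra vs Junco_elegans: 5
  Calli_vulgaris vs Junco_elegans: 6
The largest is 6, between Calli_vulgaris and Junco_elegans.

6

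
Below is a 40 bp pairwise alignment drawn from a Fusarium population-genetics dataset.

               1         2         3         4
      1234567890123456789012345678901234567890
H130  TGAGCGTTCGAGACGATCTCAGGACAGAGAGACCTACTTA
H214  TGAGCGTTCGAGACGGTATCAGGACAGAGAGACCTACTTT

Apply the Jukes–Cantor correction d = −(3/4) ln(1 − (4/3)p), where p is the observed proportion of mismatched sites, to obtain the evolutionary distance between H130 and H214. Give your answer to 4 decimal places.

0.0790

The sequences differ at positions 16 (A/G), 18 (C/A), 40 (A/T).
p = 3/40 = 0.075000.
d = −0.75 · ln(1 − (4/3)·0.075000) = −0.75 · ln(0.900000) = −0.75 · (-0.105361) = 0.0790.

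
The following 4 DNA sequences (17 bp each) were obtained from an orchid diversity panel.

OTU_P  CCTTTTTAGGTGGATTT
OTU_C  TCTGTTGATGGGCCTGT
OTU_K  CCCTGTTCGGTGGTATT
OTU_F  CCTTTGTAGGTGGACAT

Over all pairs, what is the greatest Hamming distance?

12

Pairwise Hamming distances:
  OTU_P vs OTU_C: 8
  OTU_P vs OTU_K: 5
  OTU_P vs OTU_F: 3
  OTU_C vs OTU_K: 12
  OTU_C vs OTU_F: 10
  OTU_K vs OTU_F: 7
The largest is 12, between OTU_C and OTU_K.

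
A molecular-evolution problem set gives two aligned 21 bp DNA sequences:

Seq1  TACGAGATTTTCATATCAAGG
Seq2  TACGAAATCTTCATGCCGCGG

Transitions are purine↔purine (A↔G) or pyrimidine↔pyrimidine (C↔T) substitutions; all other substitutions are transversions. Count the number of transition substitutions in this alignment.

Mismatches occur at site 6 (G/A, transition), site 9 (T/C, transition), site 15 (A/G, transition), site 16 (T/C, transition), site 18 (A/G, transition), site 19 (A/C, transversion).
Of the 6 differences, 5 transitions and 1 transversion, so the answer is 5.

5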